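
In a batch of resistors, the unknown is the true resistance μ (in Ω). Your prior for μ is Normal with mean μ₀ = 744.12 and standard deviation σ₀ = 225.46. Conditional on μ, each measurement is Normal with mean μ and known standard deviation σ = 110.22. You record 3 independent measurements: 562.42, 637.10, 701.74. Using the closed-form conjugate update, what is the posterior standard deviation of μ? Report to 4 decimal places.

61.2429

For Normal data with known variance σ², a Normal(μ₀, σ₀²) prior on μ is conjugate. Posterior precision = 1/σ₀² + n/σ²; posterior mean is the precision-weighted average of μ₀ and x̄.
σ₀² = 225.46² = 50832.2116, σ² = 110.22² = 12148.4484; σ² + n·σ₀² = 12148.4484 + 3·50832.2116 = 164645.0832.
Posterior precision = 1/σ₀² + n/σ² = 1/50832.2116 + 3/12148.4484 = (σ² + n·σ₀²)/(σ₀²σ²) = 164645.0832/(50832.2116·12148.4484); posterior variance σₙ² = σ₀²σ²/(σ² + n·σ₀²) = 50832.2116·12148.4484/164645.0832 = 3750.688983.
Posterior SD = √σₙ² = √(50832.2116·12148.4484/164645.0832) = 61.2429.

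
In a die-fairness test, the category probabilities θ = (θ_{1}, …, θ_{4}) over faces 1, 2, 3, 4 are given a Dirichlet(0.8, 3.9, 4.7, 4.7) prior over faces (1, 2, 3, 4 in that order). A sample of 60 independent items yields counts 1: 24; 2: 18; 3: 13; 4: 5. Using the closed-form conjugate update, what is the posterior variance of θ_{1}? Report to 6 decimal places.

0.002965

The Dirichlet prior is conjugate to the Multinomial likelihood: each posterior αⱼ = prior αⱼ + observed count nⱼ.
Posterior concentration: (24.8, 21.9, 17.7, 9.7), total = 74.1.
Var[θ_j] = α_j(Σα−α_j)/((Σα)²(Σα+1)) = 24.8·49.3/(74.1²·75.1) = 0.002965.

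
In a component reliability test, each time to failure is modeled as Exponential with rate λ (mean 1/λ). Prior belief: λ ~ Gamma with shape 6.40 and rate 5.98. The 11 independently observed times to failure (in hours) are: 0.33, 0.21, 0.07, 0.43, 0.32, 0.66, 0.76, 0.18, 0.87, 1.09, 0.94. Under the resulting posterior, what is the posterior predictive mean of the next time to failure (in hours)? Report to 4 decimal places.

0.7220

With a Gamma(shape α, rate β) prior on the exponential rate λ, the posterior after n observations with total T = Σxᵢ is Gamma(α+n, β+T).
Sum of observations T = 5.86 hours; n = 11.
Posterior: Gamma(6.40+11, 5.98+5.86) = Gamma(17.40, 11.84).
The predictive distribution for the next observation is Lomax; its mean is β/(α−1) = 11.84/16.40 = 0.7220.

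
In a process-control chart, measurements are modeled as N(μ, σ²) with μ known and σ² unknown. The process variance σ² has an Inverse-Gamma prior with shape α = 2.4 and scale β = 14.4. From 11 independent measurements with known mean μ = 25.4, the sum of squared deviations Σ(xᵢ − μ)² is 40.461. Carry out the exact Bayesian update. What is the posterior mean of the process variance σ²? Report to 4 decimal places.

5.0189

With known mean μ and an Inverse-Gamma(α, β) prior on σ², the Normal likelihood is conjugate: posterior is Inv-Gamma(α + n/2, β + Σ(xᵢ−μ)²/2).
Posterior: Inv-Gamma(2.4 + 11/2, 14.4 + 40.461/2) = Inv-Gamma(7.90, 34.6305).
E[σ²|data] = β/(α−1) = 34.6305/6.90 = 5.0189.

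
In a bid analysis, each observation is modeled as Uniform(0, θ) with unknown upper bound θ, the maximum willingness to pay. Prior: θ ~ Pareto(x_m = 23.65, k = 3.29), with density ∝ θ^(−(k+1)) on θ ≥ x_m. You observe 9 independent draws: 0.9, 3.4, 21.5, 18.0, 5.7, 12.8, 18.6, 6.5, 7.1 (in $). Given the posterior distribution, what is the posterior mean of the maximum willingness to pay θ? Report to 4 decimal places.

25.7448

A Pareto(scale x_m, shape k) prior on the upper bound θ of Uniform(0, θ) is conjugate: posterior is Pareto(max(x_m, max xᵢ), k + n).
Sample maximum = 21.5; prior scale x_m = 23.65 → posterior scale = max = 23.65.
Posterior shape = 3.29 + 9 = 12.29.
E[θ|data] = k·x_m/(k−1) = 12.29·23.65/11.29 = 25.7448.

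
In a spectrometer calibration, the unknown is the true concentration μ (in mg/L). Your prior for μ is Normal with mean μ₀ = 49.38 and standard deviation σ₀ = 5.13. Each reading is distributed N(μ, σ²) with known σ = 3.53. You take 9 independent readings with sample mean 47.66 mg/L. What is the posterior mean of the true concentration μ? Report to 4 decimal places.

For Normal data with known variance σ², a Normal(μ₀, σ₀²) prior on μ is conjugate. Posterior precision = 1/σ₀² + n/σ²; posterior mean is the precision-weighted average of μ₀ and x̄.
n·x̄ = 9·47.66 = 428.94.
σ₀² = 5.13² = 26.3169, σ² = 3.53² = 12.4609; σ² + n·σ₀² = 12.4609 + 9·26.3169 = 249.313.
Posterior mean = (μ₀/σ₀² + n·x̄/σ²)/(1/σ₀² + n/σ²) = (σ²·μ₀ + σ₀²·n·x̄)/(σ² + n·σ₀²) = (12.4609·49.38 + 26.3169·428.94)/249.313 = 11903.690328/249.313 = 47.7460.

47.7460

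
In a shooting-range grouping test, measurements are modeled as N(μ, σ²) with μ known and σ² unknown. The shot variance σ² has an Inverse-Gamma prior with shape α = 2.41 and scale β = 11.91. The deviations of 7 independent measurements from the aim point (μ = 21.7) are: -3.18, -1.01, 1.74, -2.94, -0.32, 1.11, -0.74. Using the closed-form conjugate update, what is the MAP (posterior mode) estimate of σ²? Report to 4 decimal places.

3.5098

With known mean μ and an Inverse-Gamma(α, β) prior on σ², the Normal likelihood is conjugate: posterior is Inv-Gamma(α + n/2, β + Σ(xᵢ−μ)²/2).
Σ(xᵢ−μ)² = (-3.18)² + (-1.01)² + (1.74)² + (-2.94)² + (-0.32)² + (1.11)² + (-0.74)² = 24.6858.
Posterior: Inv-Gamma(2.41 + 7/2, 11.91 + 24.6858/2) = Inv-Gamma(5.91, 24.25290).
Mode = β/(α+1) = 24.25290/6.91 = 3.5098.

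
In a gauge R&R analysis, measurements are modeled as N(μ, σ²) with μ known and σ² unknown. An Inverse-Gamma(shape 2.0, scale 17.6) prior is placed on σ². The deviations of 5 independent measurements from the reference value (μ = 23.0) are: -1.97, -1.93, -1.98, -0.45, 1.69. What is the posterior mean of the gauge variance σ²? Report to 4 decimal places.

7.1121

With known mean μ and an Inverse-Gamma(α, β) prior on σ², the Normal likelihood is conjugate: posterior is Inv-Gamma(α + n/2, β + Σ(xᵢ−μ)²/2).
Σ(xᵢ−μ)² = (-1.97)² + (-1.93)² + (-1.98)² + (-0.45)² + (1.69)² = 14.5848.
Posterior: Inv-Gamma(2.0 + 5/2, 17.6 + 14.5848/2) = Inv-Gamma(4.50, 24.89240).
E[σ²|data] = β/(α−1) = 24.89240/3.50 = 7.1121.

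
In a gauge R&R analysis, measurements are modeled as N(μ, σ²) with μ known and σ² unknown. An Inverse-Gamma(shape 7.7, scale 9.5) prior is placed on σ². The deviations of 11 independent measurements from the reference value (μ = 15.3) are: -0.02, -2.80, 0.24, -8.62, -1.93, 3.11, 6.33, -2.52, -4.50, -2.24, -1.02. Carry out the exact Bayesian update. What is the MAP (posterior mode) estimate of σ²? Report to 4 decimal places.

6.5960

With known mean μ and an Inverse-Gamma(α, β) prior on σ², the Normal likelihood is conjugate: posterior is Inv-Gamma(α + n/2, β + Σ(xᵢ−μ)²/2).
Σ(xᵢ−μ)² = (-0.02)² + (-2.80)² + (0.24)² + (-8.62)² + (-1.93)² + (3.11)² + (6.33)² + (-2.52)² + (-4.50)² + (-2.24)² + (-1.02)² = 168.3267.
Posterior: Inv-Gamma(7.7 + 11/2, 9.5 + 168.3267/2) = Inv-Gamma(13.20, 93.66335).
Mode = β/(α+1) = 93.66335/14.20 = 6.5960.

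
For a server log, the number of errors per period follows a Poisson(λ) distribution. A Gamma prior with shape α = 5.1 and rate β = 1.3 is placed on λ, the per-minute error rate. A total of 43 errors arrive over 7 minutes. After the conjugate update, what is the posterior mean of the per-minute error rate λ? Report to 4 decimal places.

With a Gamma(shape α, rate β) prior, the Poisson likelihood is conjugate: the posterior is Gamma(α + ΣXᵢ, β + n).
Posterior: Gamma(α+S, β+n) = Gamma(5.1+43, 1.3+7) = Gamma(48.1, 8.3).
Posterior mean = α/β = 48.1/8.3 = 5.7952.

5.7952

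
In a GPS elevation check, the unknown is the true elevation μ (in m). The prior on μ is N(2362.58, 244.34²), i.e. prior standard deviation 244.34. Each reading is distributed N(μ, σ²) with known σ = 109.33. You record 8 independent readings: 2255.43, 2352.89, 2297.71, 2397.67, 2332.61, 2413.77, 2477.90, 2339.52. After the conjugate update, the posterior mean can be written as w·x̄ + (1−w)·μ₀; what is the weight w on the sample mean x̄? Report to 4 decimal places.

For Normal data with known variance σ², a Normal(μ₀, σ₀²) prior on μ is conjugate. Posterior precision = 1/σ₀² + n/σ²; posterior mean is the precision-weighted average of μ₀ and x̄.
σ₀² = 244.34² = 59702.0356, σ² = 109.33² = 11953.0489. Prior precision 1/σ₀² = 1/59702.0356; data precision n/σ² = 8/11953.0489.
w = (n/σ²)/(1/σ₀² + n/σ²) = n·σ₀²/(σ² + n·σ₀²) = 8·59702.0356/(11953.0489 + 8·59702.0356) = 477616.2848/489569.3337 = 0.9756.

0.9756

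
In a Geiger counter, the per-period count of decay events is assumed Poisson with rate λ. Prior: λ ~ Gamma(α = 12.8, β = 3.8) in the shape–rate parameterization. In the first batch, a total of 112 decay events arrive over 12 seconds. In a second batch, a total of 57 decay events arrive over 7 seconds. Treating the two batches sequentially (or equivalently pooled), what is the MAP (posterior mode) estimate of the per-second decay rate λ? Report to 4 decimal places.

7.9298

With a Gamma(shape α, rate β) prior, the Poisson likelihood is conjugate: the posterior is Gamma(α + ΣXᵢ, β + n).
After batch 1: Gamma(α+S, β+n) = Gamma(12.8+112, 3.8+12) = Gamma(124.8, 15.8).
After batch 2: Gamma(α+S, β+n) = Gamma(124.8+57, 15.8+7) = Gamma(181.8, 22.8).
Mode of Gamma(α,β) for α≥1 is (α−1)/β = 180.8/22.8 = 7.9298.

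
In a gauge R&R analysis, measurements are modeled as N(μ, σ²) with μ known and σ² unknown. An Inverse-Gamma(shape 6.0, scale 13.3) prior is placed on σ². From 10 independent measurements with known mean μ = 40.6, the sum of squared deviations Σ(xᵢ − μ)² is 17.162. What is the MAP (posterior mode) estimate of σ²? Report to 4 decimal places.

1.8234

With known mean μ and an Inverse-Gamma(α, β) prior on σ², the Normal likelihood is conjugate: posterior is Inv-Gamma(α + n/2, β + Σ(xᵢ−μ)²/2).
Posterior: Inv-Gamma(6.0 + 10/2, 13.3 + 17.162/2) = Inv-Gamma(11.00, 21.8810).
Mode = β/(α+1) = 21.8810/12.00 = 1.8234.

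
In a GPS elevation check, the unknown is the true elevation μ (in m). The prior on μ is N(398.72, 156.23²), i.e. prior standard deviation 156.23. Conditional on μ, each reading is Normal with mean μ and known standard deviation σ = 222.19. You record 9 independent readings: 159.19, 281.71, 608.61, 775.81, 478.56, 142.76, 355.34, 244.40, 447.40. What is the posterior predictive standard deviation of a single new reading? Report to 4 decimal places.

For Normal data with known variance σ², a Normal(μ₀, σ₀²) prior on μ is conjugate. Posterior precision = 1/σ₀² + n/σ²; posterior mean is the precision-weighted average of μ₀ and x̄.
σ₀² = 156.23² = 24407.8129, σ² = 222.19² = 49368.3961; σ² + n·σ₀² = 49368.3961 + 9·24407.8129 = 269038.7122.
Posterior precision = 1/σ₀² + n/σ² = 1/24407.8129 + 9/49368.3961 = (σ² + n·σ₀²)/(σ₀²σ²) = 269038.7122/(24407.8129·49368.3961); posterior variance σₙ² = σ₀²σ²/(σ² + n·σ₀²) = 24407.8129·49368.3961/269038.7122 = 4478.814834.
Predictive variance for one new observation = σₙ² + σ² = 24407.8129·49368.3961/269038.7122 + 49368.3961 = σ²·(σ₀² + 269038.7122)/269038.7122 = 49368.3961·293446.5251/269038.7122 = 53847.210934; SD = √(49368.3961·293446.5251/269038.7122) = 232.0500.

232.0500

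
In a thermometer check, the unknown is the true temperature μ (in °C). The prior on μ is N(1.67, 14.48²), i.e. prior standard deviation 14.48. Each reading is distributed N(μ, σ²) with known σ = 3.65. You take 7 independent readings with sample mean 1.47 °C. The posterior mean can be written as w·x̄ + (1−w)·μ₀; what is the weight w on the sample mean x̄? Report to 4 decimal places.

For Normal data with known variance σ², a Normal(μ₀, σ₀²) prior on μ is conjugate. Posterior precision = 1/σ₀² + n/σ²; posterior mean is the precision-weighted average of μ₀ and x̄.
σ₀² = 14.48² = 209.6704, σ² = 3.65² = 13.3225. Prior precision 1/σ₀² = 1/209.6704; data precision n/σ² = 7/13.3225.
w = (n/σ²)/(1/σ₀² + n/σ²) = n·σ₀²/(σ² + n·σ₀²) = 7·209.6704/(13.3225 + 7·209.6704) = 1467.6928/1481.0153 = 0.9910.

0.9910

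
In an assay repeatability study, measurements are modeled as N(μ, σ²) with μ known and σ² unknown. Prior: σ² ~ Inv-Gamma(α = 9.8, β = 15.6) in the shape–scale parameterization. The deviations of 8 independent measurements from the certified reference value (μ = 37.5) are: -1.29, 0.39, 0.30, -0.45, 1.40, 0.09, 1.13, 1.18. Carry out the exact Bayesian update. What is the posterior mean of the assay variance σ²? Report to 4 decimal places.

With known mean μ and an Inverse-Gamma(α, β) prior on σ², the Normal likelihood is conjugate: posterior is Inv-Gamma(α + n/2, β + Σ(xᵢ−μ)²/2).
Σ(xᵢ−μ)² = (-1.29)² + (0.39)² + (0.30)² + (-0.45)² + (1.40)² + (0.09)² + (1.13)² + (1.18)² = 6.7461.
Posterior: Inv-Gamma(9.8 + 8/2, 15.6 + 6.7461/2) = Inv-Gamma(13.80, 18.97305).
E[σ²|data] = β/(α−1) = 18.97305/12.80 = 1.4823.

1.4823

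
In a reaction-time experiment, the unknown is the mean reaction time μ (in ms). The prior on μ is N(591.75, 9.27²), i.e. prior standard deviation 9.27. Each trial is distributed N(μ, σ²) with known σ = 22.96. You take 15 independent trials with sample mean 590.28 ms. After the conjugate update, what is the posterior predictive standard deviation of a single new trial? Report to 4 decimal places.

23.4969

For Normal data with known variance σ², a Normal(μ₀, σ₀²) prior on μ is conjugate. Posterior precision = 1/σ₀² + n/σ²; posterior mean is the precision-weighted average of μ₀ and x̄.
σ₀² = 9.27² = 85.9329, σ² = 22.96² = 527.1616; σ² + n·σ₀² = 527.1616 + 15·85.9329 = 1816.1551.
Posterior precision = 1/σ₀² + n/σ² = 1/85.9329 + 15/527.1616 = (σ² + n·σ₀²)/(σ₀²σ²) = 1816.1551/(85.9329·527.1616); posterior variance σₙ² = σ₀²σ²/(σ² + n·σ₀²) = 85.9329·527.1616/1816.1551 = 24.943093.
Predictive variance for one new observation = σₙ² + σ² = 85.9329·527.1616/1816.1551 + 527.1616 = σ²·(σ₀² + 1816.1551)/1816.1551 = 527.1616·1902.088/1816.1551 = 552.104693; SD = √(527.1616·1902.088/1816.1551) = 23.4969.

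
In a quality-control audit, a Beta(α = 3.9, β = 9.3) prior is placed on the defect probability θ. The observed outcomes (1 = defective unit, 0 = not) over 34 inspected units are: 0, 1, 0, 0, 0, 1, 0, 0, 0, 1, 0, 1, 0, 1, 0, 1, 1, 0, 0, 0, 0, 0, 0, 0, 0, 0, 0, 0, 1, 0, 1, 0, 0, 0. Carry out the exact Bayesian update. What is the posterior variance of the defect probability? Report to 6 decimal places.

The Beta prior is conjugate to a Binomial/Bernoulli likelihood; the update adds successes to α and failures to β.
Posterior: Beta(α+k, β+n−k) = Beta(3.9+9, 9.3+25) = Beta(12.9, 34.3).
Var = αβ/((α+β)²(α+β+1)) = 12.9·34.3/(47.2²·48.2) = 0.004121.

0.004121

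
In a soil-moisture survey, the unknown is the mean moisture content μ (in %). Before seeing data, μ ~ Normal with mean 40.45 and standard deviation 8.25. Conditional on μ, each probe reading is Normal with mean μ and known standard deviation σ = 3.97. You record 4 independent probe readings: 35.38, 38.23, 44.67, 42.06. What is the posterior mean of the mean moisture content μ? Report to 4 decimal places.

40.1050

For Normal data with known variance σ², a Normal(μ₀, σ₀²) prior on μ is conjugate. Posterior precision = 1/σ₀² + n/σ²; posterior mean is the precision-weighted average of μ₀ and x̄.
Σxᵢ = 35.38 + 38.23 + 44.67 + 42.06 = 160.34, so n·x̄ = 160.34.
σ₀² = 8.25² = 68.0625, σ² = 3.97² = 15.7609; σ² + n·σ₀² = 15.7609 + 4·68.0625 = 288.0109.
Posterior mean = (μ₀/σ₀² + n·x̄/σ²)/(1/σ₀² + n/σ²) = (σ²·μ₀ + σ₀²·n·x̄)/(σ² + n·σ₀²) = (15.7609·40.45 + 68.0625·160.34)/288.0109 = 11550.669655/288.0109 = 40.1050.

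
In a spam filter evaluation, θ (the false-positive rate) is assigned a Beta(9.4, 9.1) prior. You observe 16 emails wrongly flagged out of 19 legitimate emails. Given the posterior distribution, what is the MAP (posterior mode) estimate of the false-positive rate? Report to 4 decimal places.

0.6873

The Beta prior is conjugate to a Binomial/Bernoulli likelihood; the update adds successes to α and failures to β.
Posterior: Beta(α+k, β+n−k) = Beta(9.4+16, 9.1+3) = Beta(25.4, 12.1).
Mode of Beta(a,b) for a,b>1 is (a−1)/(a+b−2) = 24.4/35.5 = 0.6873.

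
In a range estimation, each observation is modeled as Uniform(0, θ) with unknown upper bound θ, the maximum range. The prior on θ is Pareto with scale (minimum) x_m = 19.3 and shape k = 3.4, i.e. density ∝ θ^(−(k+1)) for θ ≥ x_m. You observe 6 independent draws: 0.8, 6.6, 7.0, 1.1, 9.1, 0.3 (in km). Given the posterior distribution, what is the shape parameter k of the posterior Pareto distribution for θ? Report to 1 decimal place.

9.4

A Pareto(scale x_m, shape k) prior on the upper bound θ of Uniform(0, θ) is conjugate: posterior is Pareto(max(x_m, max xᵢ), k + n).
Sample maximum = 9.1; prior scale x_m = 19.3 → posterior scale = max = 19.3.
Posterior shape = 3.4 + 6 = 9.4.
Posterior shape k = 9.4.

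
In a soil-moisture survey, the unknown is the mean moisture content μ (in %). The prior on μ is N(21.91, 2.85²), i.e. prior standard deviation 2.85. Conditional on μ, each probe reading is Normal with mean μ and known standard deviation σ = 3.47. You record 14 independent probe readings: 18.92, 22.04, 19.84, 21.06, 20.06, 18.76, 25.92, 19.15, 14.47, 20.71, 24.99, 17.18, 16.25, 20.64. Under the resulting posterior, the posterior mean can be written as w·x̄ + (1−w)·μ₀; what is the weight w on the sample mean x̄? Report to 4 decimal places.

For Normal data with known variance σ², a Normal(μ₀, σ₀²) prior on μ is conjugate. Posterior precision = 1/σ₀² + n/σ²; posterior mean is the precision-weighted average of μ₀ and x̄.
σ₀² = 2.85² = 8.1225, σ² = 3.47² = 12.0409. Prior precision 1/σ₀² = 1/8.1225; data precision n/σ² = 14/12.0409.
w = (n/σ²)/(1/σ₀² + n/σ²) = n·σ₀²/(σ² + n·σ₀²) = 14·8.1225/(12.0409 + 14·8.1225) = 113.715/125.7559 = 0.9043.

0.9043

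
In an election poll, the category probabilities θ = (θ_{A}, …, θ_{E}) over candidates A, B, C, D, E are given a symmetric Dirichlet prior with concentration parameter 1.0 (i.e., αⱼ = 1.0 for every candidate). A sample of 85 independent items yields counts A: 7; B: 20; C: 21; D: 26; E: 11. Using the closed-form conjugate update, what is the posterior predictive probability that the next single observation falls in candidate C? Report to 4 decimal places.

0.2444

The Dirichlet prior is conjugate to the Multinomial likelihood: each posterior αⱼ = prior αⱼ + observed count nⱼ.
Posterior concentration: (8.0, 21.0, 22.0, 27.0, 12.0), total = 90.0.
P(next = C | data) = α_{C}/Σα = 0.2444.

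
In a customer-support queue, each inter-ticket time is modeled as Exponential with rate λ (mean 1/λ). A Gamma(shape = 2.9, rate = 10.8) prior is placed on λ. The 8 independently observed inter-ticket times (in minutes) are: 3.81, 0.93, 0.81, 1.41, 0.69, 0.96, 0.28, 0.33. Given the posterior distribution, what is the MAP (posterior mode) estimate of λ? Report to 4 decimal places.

With a Gamma(shape α, rate β) prior on the exponential rate λ, the posterior after n observations with total T = Σxᵢ is Gamma(α+n, β+T).
Sum of observations T = 9.22 minutes; n = 8.
Posterior: Gamma(2.9+8, 10.8+9.22) = Gamma(10.9, 20.02).
Mode = (α−1)/β = 0.4945.

0.4945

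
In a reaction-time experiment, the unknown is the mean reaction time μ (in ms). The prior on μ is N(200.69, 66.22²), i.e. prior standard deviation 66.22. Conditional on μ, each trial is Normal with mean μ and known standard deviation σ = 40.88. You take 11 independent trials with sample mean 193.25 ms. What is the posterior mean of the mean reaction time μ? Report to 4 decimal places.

For Normal data with known variance σ², a Normal(μ₀, σ₀²) prior on μ is conjugate. Posterior precision = 1/σ₀² + n/σ²; posterior mean is the precision-weighted average of μ₀ and x̄.
n·x̄ = 11·193.25 = 2125.75.
σ₀² = 66.22² = 4385.0884, σ² = 40.88² = 1671.1744; σ² + n·σ₀² = 1671.1744 + 11·4385.0884 = 49907.1468.
Posterior mean = (μ₀/σ₀² + n·x̄/σ²)/(1/σ₀² + n/σ²) = (σ²·μ₀ + σ₀²·n·x̄)/(σ² + n·σ₀²) = (1671.1744·200.69 + 4385.0884·2125.75)/49907.1468 = 9656989.656636/49907.1468 = 193.4991.

193.4991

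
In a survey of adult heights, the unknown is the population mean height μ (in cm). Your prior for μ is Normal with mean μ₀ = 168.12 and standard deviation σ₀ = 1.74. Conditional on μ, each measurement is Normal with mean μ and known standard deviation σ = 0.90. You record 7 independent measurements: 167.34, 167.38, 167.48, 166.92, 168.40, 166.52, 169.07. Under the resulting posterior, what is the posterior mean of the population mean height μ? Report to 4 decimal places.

For Normal data with known variance σ², a Normal(μ₀, σ₀²) prior on μ is conjugate. Posterior precision = 1/σ₀² + n/σ²; posterior mean is the precision-weighted average of μ₀ and x̄.
Σxᵢ = 167.34 + 167.38 + 167.48 + 166.92 + 168.40 + 166.52 + 169.07 = 1173.11, so n·x̄ = 1173.11.
σ₀² = 1.74² = 3.0276, σ² = 0.90² = 0.81; σ² + n·σ₀² = 0.81 + 7·3.0276 = 22.0032.
Posterior mean = (μ₀/σ₀² + n·x̄/σ²)/(1/σ₀² + n/σ²) = (σ²·μ₀ + σ₀²·n·x̄)/(σ² + n·σ₀²) = (0.81·168.12 + 3.0276·1173.11)/22.0032 = 3687.885036/22.0032 = 167.6068.

167.6068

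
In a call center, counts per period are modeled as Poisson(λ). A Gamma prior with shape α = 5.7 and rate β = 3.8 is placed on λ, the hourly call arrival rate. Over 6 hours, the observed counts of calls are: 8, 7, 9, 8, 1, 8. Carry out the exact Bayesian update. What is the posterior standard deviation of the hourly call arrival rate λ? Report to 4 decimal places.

0.6973

With a Gamma(shape α, rate β) prior, the Poisson likelihood is conjugate: the posterior is Gamma(α + ΣXᵢ, β + n).
Sum of counts S = 41 over n = 6 hours.
Posterior: Gamma(α+S, β+n) = Gamma(5.7+41, 3.8+6) = Gamma(46.7, 9.8).
SD = √α/β = √46.7/9.8 = 0.6973.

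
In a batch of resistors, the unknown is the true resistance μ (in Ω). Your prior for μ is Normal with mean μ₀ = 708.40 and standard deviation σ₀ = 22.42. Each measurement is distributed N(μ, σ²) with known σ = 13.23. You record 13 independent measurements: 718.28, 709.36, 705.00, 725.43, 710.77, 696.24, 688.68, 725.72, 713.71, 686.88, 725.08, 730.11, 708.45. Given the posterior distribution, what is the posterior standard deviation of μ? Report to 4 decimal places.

3.6212

For Normal data with known variance σ², a Normal(μ₀, σ₀²) prior on μ is conjugate. Posterior precision = 1/σ₀² + n/σ²; posterior mean is the precision-weighted average of μ₀ and x̄.
σ₀² = 22.42² = 502.6564, σ² = 13.23² = 175.0329; σ² + n·σ₀² = 175.0329 + 13·502.6564 = 6709.5661.
Posterior precision = 1/σ₀² + n/σ² = 1/502.6564 + 13/175.0329 = (σ² + n·σ₀²)/(σ₀²σ²) = 6709.5661/(502.6564·175.0329); posterior variance σₙ² = σ₀²σ²/(σ² + n·σ₀²) = 502.6564·175.0329/6709.5661 = 13.112831.
Posterior SD = √σₙ² = √(502.6564·175.0329/6709.5661) = 3.6212.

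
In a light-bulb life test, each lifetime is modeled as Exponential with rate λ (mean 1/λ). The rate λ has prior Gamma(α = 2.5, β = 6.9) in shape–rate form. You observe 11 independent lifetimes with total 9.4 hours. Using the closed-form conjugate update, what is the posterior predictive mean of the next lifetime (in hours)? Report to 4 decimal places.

1.3040

With a Gamma(shape α, rate β) prior on the exponential rate λ, the posterior after n observations with total T = Σxᵢ is Gamma(α+n, β+T).
Posterior: Gamma(2.5+11, 6.9+9.4) = Gamma(13.5, 16.3).
The predictive distribution for the next observation is Lomax; its mean is β/(α−1) = 16.3/12.5 = 1.3040.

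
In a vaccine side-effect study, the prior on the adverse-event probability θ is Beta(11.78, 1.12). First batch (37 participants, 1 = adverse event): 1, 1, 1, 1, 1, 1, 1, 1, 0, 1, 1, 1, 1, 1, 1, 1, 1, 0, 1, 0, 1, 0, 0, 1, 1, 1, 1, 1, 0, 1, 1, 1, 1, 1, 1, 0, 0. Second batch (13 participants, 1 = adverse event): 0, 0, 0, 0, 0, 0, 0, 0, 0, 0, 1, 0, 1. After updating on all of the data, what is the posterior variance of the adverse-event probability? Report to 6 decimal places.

The Beta prior is conjugate to a Binomial/Bernoulli likelihood; the update adds successes to α and failures to β.
After batch 1: Beta(11.78+29, 1.12+8) = Beta(40.78, 9.12).
After batch 2: Beta(40.78+2, 9.12+11) = Beta(42.78, 20.12).
Var = αβ/((α+β)²(α+β+1)) = 42.78·20.12/(62.90²·63.90) = 0.003405.

0.003405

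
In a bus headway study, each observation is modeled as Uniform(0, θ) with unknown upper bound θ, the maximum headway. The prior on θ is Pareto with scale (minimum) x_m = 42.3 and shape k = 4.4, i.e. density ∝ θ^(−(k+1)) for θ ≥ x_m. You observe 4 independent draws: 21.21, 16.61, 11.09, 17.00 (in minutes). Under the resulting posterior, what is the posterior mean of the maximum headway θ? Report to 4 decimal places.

48.0162

A Pareto(scale x_m, shape k) prior on the upper bound θ of Uniform(0, θ) is conjugate: posterior is Pareto(max(x_m, max xᵢ), k + n).
Sample maximum = 21.21; prior scale x_m = 42.3 → posterior scale = max = 42.30.
Posterior shape = 4.4 + 4 = 8.4.
E[θ|data] = k·x_m/(k−1) = 8.4·42.30/7.4 = 48.0162.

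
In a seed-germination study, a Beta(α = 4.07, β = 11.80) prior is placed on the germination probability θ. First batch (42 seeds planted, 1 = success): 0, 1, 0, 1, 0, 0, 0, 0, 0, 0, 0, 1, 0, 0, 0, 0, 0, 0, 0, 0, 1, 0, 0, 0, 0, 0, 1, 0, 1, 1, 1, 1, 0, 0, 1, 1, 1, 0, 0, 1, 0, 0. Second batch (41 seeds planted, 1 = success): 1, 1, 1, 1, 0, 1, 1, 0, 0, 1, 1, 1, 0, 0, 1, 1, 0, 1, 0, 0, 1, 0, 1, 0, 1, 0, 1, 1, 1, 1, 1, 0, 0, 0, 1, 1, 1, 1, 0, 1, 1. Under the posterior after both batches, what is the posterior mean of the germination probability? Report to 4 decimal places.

0.4356

The Beta prior is conjugate to a Binomial/Bernoulli likelihood; the update adds successes to α and failures to β.
After batch 1: Beta(4.07+13, 11.80+29) = Beta(17.07, 40.80).
After batch 2: Beta(17.07+26, 40.80+15) = Beta(43.07, 55.80).
Posterior mean = α/(α+β) = 43.07/98.87 = 0.4356.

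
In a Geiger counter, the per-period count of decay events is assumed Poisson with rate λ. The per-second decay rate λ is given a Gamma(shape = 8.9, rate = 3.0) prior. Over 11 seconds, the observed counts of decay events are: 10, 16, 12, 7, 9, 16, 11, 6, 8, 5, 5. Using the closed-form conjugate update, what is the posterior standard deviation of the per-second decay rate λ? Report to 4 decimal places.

With a Gamma(shape α, rate β) prior, the Poisson likelihood is conjugate: the posterior is Gamma(α + ΣXᵢ, β + n).
Sum of counts S = 105 over n = 11 seconds.
Posterior: Gamma(α+S, β+n) = Gamma(8.9+105, 3.0+11) = Gamma(113.9, 14.0).
SD = √α/β = √113.9/14.0 = 0.7623.

0.7623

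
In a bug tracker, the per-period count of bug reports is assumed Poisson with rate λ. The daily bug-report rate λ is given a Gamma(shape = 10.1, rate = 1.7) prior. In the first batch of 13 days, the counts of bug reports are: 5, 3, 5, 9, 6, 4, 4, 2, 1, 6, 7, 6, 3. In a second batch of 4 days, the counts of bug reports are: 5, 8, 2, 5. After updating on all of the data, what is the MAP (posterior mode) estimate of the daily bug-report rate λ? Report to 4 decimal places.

With a Gamma(shape α, rate β) prior, the Poisson likelihood is conjugate: the posterior is Gamma(α + ΣXᵢ, β + n).
Batch 1: sum of counts S = 61 over n = 13 days.
After batch 1: Gamma(α+S, β+n) = Gamma(10.1+61, 1.7+13) = Gamma(71.1, 14.7).
Batch 2: sum of counts S = 20 over n = 4 days.
After batch 2: Gamma(α+S, β+n) = Gamma(71.1+20, 14.7+4) = Gamma(91.1, 18.7).
Mode of Gamma(α,β) for α≥1 is (α−1)/β = 90.1/18.7 = 4.8182.

4.8182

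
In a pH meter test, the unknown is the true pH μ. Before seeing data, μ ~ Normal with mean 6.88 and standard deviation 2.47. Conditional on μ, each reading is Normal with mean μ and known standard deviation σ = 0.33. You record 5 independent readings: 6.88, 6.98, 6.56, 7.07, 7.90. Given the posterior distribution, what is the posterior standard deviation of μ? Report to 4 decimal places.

0.1473

For Normal data with known variance σ², a Normal(μ₀, σ₀²) prior on μ is conjugate. Posterior precision = 1/σ₀² + n/σ²; posterior mean is the precision-weighted average of μ₀ and x̄.
σ₀² = 2.47² = 6.1009, σ² = 0.33² = 0.1089; σ² + n·σ₀² = 0.1089 + 5·6.1009 = 30.6134.
Posterior precision = 1/σ₀² + n/σ² = 1/6.1009 + 5/0.1089 = (σ² + n·σ₀²)/(σ₀²σ²) = 30.6134/(6.1009·0.1089); posterior variance σₙ² = σ₀²σ²/(σ² + n·σ₀²) = 6.1009·0.1089/30.6134 = 0.021703.
Posterior SD = √σₙ² = √(6.1009·0.1089/30.6134) = 0.1473.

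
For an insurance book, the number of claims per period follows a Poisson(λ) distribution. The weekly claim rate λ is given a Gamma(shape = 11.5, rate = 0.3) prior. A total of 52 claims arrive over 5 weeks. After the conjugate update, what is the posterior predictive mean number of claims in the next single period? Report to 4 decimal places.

With a Gamma(shape α, rate β) prior, the Poisson likelihood is conjugate: the posterior is Gamma(α + ΣXᵢ, β + n).
Posterior: Gamma(α+S, β+n) = Gamma(11.5+52, 0.3+5) = Gamma(63.5, 5.3).
The predictive distribution for one future period is NegBinom with mean α/β = 11.9811.

11.9811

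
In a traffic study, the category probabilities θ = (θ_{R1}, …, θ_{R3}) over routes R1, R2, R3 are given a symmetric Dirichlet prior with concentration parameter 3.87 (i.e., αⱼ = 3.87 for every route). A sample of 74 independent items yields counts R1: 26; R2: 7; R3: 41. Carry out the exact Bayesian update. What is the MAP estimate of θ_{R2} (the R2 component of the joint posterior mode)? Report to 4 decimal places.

0.1195

The Dirichlet prior is conjugate to the Multinomial likelihood: each posterior αⱼ = prior αⱼ + observed count nⱼ.
Posterior concentration: (29.87, 10.87, 44.87), total = 85.61.
Joint mode component: (α_{R2}−1)/(Σα−K) = 9.87/82.61 = 0.1195.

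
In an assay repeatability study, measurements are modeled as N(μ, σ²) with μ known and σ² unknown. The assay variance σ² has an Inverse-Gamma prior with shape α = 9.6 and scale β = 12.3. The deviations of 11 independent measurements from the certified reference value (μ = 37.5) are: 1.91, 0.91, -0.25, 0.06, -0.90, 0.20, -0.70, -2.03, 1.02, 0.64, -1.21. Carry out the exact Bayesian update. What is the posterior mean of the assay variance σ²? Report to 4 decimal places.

1.3304

With known mean μ and an Inverse-Gamma(α, β) prior on σ², the Normal likelihood is conjugate: posterior is Inv-Gamma(α + n/2, β + Σ(xᵢ−μ)²/2).
Σ(xᵢ−μ)² = (1.91)² + (0.91)² + (-0.25)² + (0.06)² + (-0.90)² + (0.20)² + (-0.70)² + (-2.03)² + (1.02)² + (0.64)² + (-1.21)² = 12.9173.
Posterior: Inv-Gamma(9.6 + 11/2, 12.3 + 12.9173/2) = Inv-Gamma(15.10, 18.75865).
E[σ²|data] = β/(α−1) = 18.75865/14.10 = 1.3304.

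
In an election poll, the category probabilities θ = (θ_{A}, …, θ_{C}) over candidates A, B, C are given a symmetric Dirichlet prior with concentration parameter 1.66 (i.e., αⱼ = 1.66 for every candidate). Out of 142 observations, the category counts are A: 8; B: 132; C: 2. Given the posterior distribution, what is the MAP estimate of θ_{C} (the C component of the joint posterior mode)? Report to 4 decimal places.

0.0185

The Dirichlet prior is conjugate to the Multinomial likelihood: each posterior αⱼ = prior αⱼ + observed count nⱼ.
Posterior concentration: (9.66, 133.66, 3.66), total = 146.98.
Joint mode component: (α_{C}−1)/(Σα−K) = 2.66/143.98 = 0.0185.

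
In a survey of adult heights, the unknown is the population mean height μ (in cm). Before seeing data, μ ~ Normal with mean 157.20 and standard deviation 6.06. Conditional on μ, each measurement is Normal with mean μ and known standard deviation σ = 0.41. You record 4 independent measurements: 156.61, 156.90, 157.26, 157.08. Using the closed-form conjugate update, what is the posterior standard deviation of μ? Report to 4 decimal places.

For Normal data with known variance σ², a Normal(μ₀, σ₀²) prior on μ is conjugate. Posterior precision = 1/σ₀² + n/σ²; posterior mean is the precision-weighted average of μ₀ and x̄.
σ₀² = 6.06² = 36.7236, σ² = 0.41² = 0.1681; σ² + n·σ₀² = 0.1681 + 4·36.7236 = 147.0625.
Posterior precision = 1/σ₀² + n/σ² = 1/36.7236 + 4/0.1681 = (σ² + n·σ₀²)/(σ₀²σ²) = 147.0625/(36.7236·0.1681); posterior variance σₙ² = σ₀²σ²/(σ² + n·σ₀²) = 36.7236·0.1681/147.0625 = 0.041977.
Posterior SD = √σₙ² = √(36.7236·0.1681/147.0625) = 0.2049.

0.2049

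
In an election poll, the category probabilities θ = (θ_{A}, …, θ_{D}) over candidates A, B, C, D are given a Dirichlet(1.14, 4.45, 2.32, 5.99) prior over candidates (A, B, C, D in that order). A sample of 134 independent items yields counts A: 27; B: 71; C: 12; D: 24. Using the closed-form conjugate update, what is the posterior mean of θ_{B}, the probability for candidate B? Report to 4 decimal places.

0.5101

The Dirichlet prior is conjugate to the Multinomial likelihood: each posterior αⱼ = prior αⱼ + observed count nⱼ.
Posterior concentration: (28.14, 75.45, 14.32, 29.99), total = 147.90.
E[θ_{B}|data] = α_{B}/Σα = 75.45/147.90 = 0.5101.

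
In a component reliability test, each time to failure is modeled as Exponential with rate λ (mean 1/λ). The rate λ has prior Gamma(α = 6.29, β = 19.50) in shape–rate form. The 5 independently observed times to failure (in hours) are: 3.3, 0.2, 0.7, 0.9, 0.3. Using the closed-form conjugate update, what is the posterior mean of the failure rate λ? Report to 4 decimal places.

0.4534

With a Gamma(shape α, rate β) prior on the exponential rate λ, the posterior after n observations with total T = Σxᵢ is Gamma(α+n, β+T).
Sum of observations T = 5.4 hours; n = 5.
Posterior: Gamma(6.29+5, 19.50+5.4) = Gamma(11.29, 24.90).
Posterior mean of λ = α/β = 11.29/24.90 = 0.4534.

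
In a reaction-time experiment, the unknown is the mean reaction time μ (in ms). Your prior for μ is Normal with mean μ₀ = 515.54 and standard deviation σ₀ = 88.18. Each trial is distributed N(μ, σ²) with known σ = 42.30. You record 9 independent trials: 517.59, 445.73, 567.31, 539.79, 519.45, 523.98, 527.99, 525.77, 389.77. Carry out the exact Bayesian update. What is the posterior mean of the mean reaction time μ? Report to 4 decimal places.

For Normal data with known variance σ², a Normal(μ₀, σ₀²) prior on μ is conjugate. Posterior precision = 1/σ₀² + n/σ²; posterior mean is the precision-weighted average of μ₀ and x̄.
Σxᵢ = 517.59 + 445.73 + 567.31 + 539.79 + 519.45 + 523.98 + 527.99 + 525.77 + 389.77 = 4557.38, so n·x̄ = 4557.38.
σ₀² = 88.18² = 7775.7124, σ² = 42.30² = 1789.29; σ² + n·σ₀² = 1789.29 + 9·7775.7124 = 71770.7016.
Posterior mean = (μ₀/σ₀² + n·x̄/σ²)/(1/σ₀² + n/σ²) = (σ²·μ₀ + σ₀²·n·x̄)/(σ² + n·σ₀²) = (1789.29·515.54 + 7775.7124·4557.38)/71770.7016 = 36359326.744112/71770.7016 = 506.6040.

506.6040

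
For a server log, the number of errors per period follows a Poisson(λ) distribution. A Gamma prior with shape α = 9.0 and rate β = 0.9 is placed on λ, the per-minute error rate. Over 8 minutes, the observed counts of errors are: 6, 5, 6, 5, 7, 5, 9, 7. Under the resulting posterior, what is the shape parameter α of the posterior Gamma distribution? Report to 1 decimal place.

With a Gamma(shape α, rate β) prior, the Poisson likelihood is conjugate: the posterior is Gamma(α + ΣXᵢ, β + n).
Sum of counts S = 50 over n = 8 minutes.
Posterior: Gamma(α+S, β+n) = Gamma(9.0+50, 0.9+8) = Gamma(59.0, 8.9).
Posterior α = 59.0.

59.0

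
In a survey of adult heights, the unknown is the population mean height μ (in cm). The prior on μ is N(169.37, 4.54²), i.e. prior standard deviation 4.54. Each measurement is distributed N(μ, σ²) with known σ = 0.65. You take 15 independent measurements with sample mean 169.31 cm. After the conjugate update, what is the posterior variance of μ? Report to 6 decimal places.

For Normal data with known variance σ², a Normal(μ₀, σ₀²) prior on μ is conjugate. Posterior precision = 1/σ₀² + n/σ²; posterior mean is the precision-weighted average of μ₀ and x̄.
σ₀² = 4.54² = 20.6116, σ² = 0.65² = 0.4225; σ² + n·σ₀² = 0.4225 + 15·20.6116 = 309.5965.
Posterior precision = 1/σ₀² + n/σ² = 1/20.6116 + 15/0.4225 = (σ² + n·σ₀²)/(σ₀²σ²) = 309.5965/(20.6116·0.4225); posterior variance σₙ² = σ₀²σ²/(σ² + n·σ₀²) = 20.6116·0.4225/309.5965 = 0.028128.

0.028128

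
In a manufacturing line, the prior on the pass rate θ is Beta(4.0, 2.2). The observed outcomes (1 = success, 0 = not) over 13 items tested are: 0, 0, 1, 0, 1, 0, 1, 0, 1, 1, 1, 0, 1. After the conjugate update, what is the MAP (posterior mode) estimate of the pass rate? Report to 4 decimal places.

0.5814

The Beta prior is conjugate to a Binomial/Bernoulli likelihood; the update adds successes to α and failures to β.
Posterior: Beta(α+k, β+n−k) = Beta(4.0+7, 2.2+6) = Beta(11.0, 8.2).
Mode of Beta(a,b) for a,b>1 is (a−1)/(a+b−2) = 10.0/17.2 = 0.5814.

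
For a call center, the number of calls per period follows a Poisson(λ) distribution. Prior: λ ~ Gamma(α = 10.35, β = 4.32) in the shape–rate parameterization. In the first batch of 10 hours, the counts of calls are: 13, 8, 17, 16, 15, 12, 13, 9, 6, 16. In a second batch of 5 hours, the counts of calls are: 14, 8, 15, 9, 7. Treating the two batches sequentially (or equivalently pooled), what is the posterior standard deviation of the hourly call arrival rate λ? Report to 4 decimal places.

With a Gamma(shape α, rate β) prior, the Poisson likelihood is conjugate: the posterior is Gamma(α + ΣXᵢ, β + n).
Batch 1: sum of counts S = 125 over n = 10 hours.
After batch 1: Gamma(α+S, β+n) = Gamma(10.35+125, 4.32+10) = Gamma(135.35, 14.32).
Batch 2: sum of counts S = 53 over n = 5 hours.
After batch 2: Gamma(α+S, β+n) = Gamma(135.35+53, 14.32+5) = Gamma(188.35, 19.32).
SD = √α/β = √188.35/19.32 = 0.7104.

0.7104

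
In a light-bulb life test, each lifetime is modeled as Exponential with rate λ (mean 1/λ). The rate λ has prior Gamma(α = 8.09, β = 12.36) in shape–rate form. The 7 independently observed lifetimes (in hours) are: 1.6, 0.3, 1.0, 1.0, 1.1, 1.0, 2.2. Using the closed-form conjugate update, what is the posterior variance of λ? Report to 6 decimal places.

With a Gamma(shape α, rate β) prior on the exponential rate λ, the posterior after n observations with total T = Σxᵢ is Gamma(α+n, β+T).
Sum of observations T = 8.2 hours; n = 7.
Posterior: Gamma(8.09+7, 12.36+8.2) = Gamma(15.09, 20.56).
Var = α/β² = 0.035698.

0.035698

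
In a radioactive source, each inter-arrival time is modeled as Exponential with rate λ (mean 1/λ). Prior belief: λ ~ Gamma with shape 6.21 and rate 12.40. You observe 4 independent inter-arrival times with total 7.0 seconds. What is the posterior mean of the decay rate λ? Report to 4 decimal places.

With a Gamma(shape α, rate β) prior on the exponential rate λ, the posterior after n observations with total T = Σxᵢ is Gamma(α+n, β+T).
Posterior: Gamma(6.21+4, 12.40+7.0) = Gamma(10.21, 19.40).
Posterior mean of λ = α/β = 10.21/19.40 = 0.5263.

0.5263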